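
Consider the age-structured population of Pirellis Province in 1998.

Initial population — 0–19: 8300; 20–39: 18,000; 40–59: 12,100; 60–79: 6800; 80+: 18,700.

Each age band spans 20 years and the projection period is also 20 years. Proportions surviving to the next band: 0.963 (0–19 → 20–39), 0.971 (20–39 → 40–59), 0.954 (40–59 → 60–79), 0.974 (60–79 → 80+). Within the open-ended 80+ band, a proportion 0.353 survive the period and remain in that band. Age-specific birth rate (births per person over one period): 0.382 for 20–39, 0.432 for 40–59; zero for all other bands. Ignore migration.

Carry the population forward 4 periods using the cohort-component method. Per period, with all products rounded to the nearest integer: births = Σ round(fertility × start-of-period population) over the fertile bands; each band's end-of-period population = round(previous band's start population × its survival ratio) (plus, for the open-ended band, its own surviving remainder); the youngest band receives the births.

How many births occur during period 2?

10603

Let group 1 be 0–19 through group 5 = 80+.
Period 1.
Births: 18000 × 0.382 = 6876 ; 12100 × 0.432 = 5227 → 12103
Group 2: 8300 × 0.963 = 7993
Group 3: 18000 × 0.971 = 17478
Group 4: 12100 × 0.954 = 11543
Group 5: 6800 × 0.974 + 18700 × 0.353 = 6623 + 6601 = 13224
Population now: 0–19=12103, 20–39=7993, 40–59=17478, 60–79=11543, 80+=13224
Period 2.
Births: 7993 × 0.382 = 3053 ; 17478 × 0.432 = 7550 → 10603
Group 2: 12103 × 0.963 = 11655
Group 3: 7993 × 0.971 = 7761
Group 4: 17478 × 0.954 = 16674
Group 5: 11543 × 0.974 + 13224 × 0.353 = 11243 + 4668 = 15911
Population now: 0–19=10603, 20–39=11655, 40–59=7761, 60–79=16674, 80+=15911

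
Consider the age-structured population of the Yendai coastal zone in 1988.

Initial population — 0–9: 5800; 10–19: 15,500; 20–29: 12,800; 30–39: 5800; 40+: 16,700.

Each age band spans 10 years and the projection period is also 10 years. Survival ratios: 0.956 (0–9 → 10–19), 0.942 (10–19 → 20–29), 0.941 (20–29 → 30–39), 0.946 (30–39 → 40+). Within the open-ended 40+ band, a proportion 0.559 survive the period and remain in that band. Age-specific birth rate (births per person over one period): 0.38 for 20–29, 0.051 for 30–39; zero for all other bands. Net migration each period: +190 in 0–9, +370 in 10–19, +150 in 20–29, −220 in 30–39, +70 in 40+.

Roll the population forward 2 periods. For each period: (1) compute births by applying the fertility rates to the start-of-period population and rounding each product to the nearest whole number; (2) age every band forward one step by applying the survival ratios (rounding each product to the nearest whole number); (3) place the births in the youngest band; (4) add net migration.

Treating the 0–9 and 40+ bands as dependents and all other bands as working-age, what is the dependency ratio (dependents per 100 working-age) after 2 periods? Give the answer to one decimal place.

104.5

(Bands numbered youngest = 1 to oldest = 5.)
Period 1:
Births: 12800 * 0.38 = 4864 ; 5800 * 0.051 = 296 → total 5160
Band 2: 5800 * 0.956 = 5545
Band 3: 15500 * 0.942 = 14601
Band 4: 12800 * 0.941 = 12045
Band 5: 5800 * 0.946 + 16700 * 0.559 = 5487 + 9335 = 14822
Net migration: Band 1 + 190 → 5350; Band 2 + 370 → 5915; Band 3 + 150 → 14751; Band 4 − 220 → 11825; Band 5 + 70 → 14892
Population now: 0–9=5350, 10–19=5915, 20–29=14751, 30–39=11825, 40+=14892
Period 2:
Births: 14751 * 0.38 = 5605 ; 11825 * 0.051 = 603 → total 6208
Band 2: 5350 * 0.956 = 5115
Band 3: 5915 * 0.942 = 5572
Band 4: 14751 * 0.941 = 13881
Band 5: 11825 * 0.946 + 14892 * 0.559 = 11186 + 8325 = 19511
Net migration: Band 1 + 190 → 6398; Band 2 + 370 → 5485; Band 3 + 150 → 5722; Band 4 − 220 → 13661; Band 5 + 70 → 19581
Population now: 0–9=6398, 10–19=5485, 20–29=5722, 30–39=13661, 40+=19581
Dependents (band 0–9 + band 40+) = 6398 + 19581 = 25979; working-age = 24868; ratio = 25979/24868 × 100 = 104.5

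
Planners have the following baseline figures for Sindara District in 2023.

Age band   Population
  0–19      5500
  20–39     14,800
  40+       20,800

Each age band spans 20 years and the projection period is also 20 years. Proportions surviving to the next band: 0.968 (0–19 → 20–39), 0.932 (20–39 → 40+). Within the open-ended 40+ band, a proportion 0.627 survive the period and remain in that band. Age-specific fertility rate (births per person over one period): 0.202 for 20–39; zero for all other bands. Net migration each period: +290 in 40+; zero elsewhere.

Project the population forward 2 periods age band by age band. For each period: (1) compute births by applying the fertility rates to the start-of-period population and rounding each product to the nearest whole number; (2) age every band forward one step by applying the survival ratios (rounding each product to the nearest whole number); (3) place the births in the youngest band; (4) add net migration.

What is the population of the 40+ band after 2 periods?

Period 1:
Births: 14800 * 0.202 = 2990
20–39: 5500 * 0.968 = 5324
40+: 14800 * 0.932 + 20800 * 0.627 = 13794 + 13042 = 26836
Net migration: 40+ + 290 → 27126
End of period: [2990, 5324, 27126]
Period 2:
Births: 5324 * 0.202 = 1075
20–39: 2990 * 0.968 = 2894
40+: 5324 * 0.932 + 27126 * 0.627 = 4962 + 17008 = 21970
Net migration: 40+ + 290 → 22260
End of period: [1075, 2894, 22260]

22260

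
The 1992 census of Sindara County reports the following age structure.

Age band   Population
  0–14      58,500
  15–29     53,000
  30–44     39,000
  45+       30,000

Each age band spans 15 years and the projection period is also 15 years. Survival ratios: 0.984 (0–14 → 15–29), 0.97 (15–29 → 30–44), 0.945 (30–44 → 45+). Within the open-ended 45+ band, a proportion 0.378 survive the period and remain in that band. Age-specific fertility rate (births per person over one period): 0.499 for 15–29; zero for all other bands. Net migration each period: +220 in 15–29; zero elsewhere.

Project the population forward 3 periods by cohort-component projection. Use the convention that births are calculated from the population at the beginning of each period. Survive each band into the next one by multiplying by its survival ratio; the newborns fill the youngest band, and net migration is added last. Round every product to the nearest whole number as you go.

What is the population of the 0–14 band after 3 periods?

13096

Numbering the bands 1..4 from youngest to oldest:
After projecting period 1:
Births: 53000 * 0.499 = 26447
Band 2: 58500 * 0.984 = 57564
Band 3: 53000 * 0.97 = 51410
Band 4: 39000 * 0.945 + 30000 * 0.378 = 36855 + 11340 = 48195
Net migration: Band 2 + 220 → 57784
End of period: [26447, 57784, 51410, 48195]
After projecting period 2:
Births: 57784 * 0.499 = 28834
Band 2: 26447 * 0.984 = 26024
Band 3: 57784 * 0.97 = 56050
Band 4: 51410 * 0.945 + 48195 * 0.378 = 48582 + 18218 = 66800
Net migration: Band 2 + 220 → 26244
End of period: [28834, 26244, 56050, 66800]
After projecting period 3:
Births: 26244 * 0.499 = 13096
Band 2: 28834 * 0.984 = 28373
Band 3: 26244 * 0.97 = 25457
Band 4: 56050 * 0.945 + 66800 * 0.378 = 52967 + 25250 = 78217
Net migration: Band 2 + 220 → 28593
End of period: [13096, 28593, 25457, 78217]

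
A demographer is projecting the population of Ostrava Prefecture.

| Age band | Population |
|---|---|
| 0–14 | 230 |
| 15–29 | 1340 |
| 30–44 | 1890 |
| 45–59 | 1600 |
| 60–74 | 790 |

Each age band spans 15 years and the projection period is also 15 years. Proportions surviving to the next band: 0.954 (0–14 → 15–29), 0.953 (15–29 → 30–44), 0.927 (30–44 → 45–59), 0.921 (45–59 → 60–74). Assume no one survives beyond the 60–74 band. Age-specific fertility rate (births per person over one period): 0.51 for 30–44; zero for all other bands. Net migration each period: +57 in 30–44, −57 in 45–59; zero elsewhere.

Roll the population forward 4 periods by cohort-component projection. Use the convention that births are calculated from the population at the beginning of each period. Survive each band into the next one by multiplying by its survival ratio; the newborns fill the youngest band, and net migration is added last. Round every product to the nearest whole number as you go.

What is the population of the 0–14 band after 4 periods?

Period 1.
Births: 1890 * 0.51 = 964
15–29: 230 * 0.954 = 219
30–44: 1340 * 0.953 = 1277
45–59: 1890 * 0.927 = 1752
60–74: 1600 * 0.921 = 1474
Net migration: 30–44 + 57 → 1334; 45–59 − 57 → 1695
End of period: [964, 219, 1334, 1695, 1474]
Period 2.
Births: 1334 * 0.51 = 680
15–29: 964 * 0.954 = 920
30–44: 219 * 0.953 = 209
45–59: 1334 * 0.927 = 1237
60–74: 1695 * 0.921 = 1561
Net migration: 30–44 + 57 → 266; 45–59 − 57 → 1180
End of period: [680, 920, 266, 1180, 1561]
Period 3.
Births: 266 * 0.51 = 136
15–29: 680 * 0.954 = 649
30–44: 920 * 0.953 = 877
45–59: 266 * 0.927 = 247
60–74: 1180 * 0.921 = 1087
Net migration: 30–44 + 57 → 934; 45–59 − 57 → 190
End of period: [136, 649, 934, 190, 1087]
Period 4.
Births: 934 * 0.51 = 476
15–29: 136 * 0.954 = 130
30–44: 649 * 0.953 = 618
45–59: 934 * 0.927 = 866
60–74: 190 * 0.921 = 175
Net migration: 30–44 + 57 → 675; 45–59 − 57 → 809
End of period: [476, 130, 675, 809, 175]

476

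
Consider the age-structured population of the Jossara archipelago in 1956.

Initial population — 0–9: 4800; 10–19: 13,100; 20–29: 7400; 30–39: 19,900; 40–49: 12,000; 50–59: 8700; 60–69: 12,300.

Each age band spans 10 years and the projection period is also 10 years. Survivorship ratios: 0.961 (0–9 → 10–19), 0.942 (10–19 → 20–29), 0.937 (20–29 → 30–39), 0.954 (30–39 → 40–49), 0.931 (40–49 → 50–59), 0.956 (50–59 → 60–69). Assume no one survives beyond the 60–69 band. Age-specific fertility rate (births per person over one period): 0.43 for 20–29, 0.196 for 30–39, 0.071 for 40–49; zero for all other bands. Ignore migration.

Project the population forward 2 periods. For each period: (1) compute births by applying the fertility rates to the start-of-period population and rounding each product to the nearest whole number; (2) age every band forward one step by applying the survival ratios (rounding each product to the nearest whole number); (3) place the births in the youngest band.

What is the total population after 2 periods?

66516

— Period 1 —
Births: 7400 × 0.43 = 3182  |  19900 × 0.196 = 3900  |  12000 × 0.071 = 852 ⇒ total 7934
10–19: 4800 × 0.961 = 4613
20–29: 13100 × 0.942 = 12340
30–39: 7400 × 0.937 = 6934
40–49: 19900 × 0.954 = 18985
50–59: 12000 × 0.931 = 11172
60–69: 8700 × 0.956 = 8317
→ [7934, 4613, 12340, 6934, 18985, 11172, 8317]
— Period 2 —
Births: 12340 × 0.43 = 5306  |  6934 × 0.196 = 1359  |  18985 × 0.071 = 1348 ⇒ total 8013
10–19: 7934 × 0.961 = 7625
20–29: 4613 × 0.942 = 4345
30–39: 12340 × 0.937 = 11563
40–49: 6934 × 0.954 = 6615
50–59: 18985 × 0.931 = 17675
60–69: 11172 × 0.956 = 10680
→ [8013, 7625, 4345, 11563, 6615, 17675, 10680]
Total after period 2: 8013 + 7625 + 4345 + 11563 + 6615 + 17675 + 10680 = 66516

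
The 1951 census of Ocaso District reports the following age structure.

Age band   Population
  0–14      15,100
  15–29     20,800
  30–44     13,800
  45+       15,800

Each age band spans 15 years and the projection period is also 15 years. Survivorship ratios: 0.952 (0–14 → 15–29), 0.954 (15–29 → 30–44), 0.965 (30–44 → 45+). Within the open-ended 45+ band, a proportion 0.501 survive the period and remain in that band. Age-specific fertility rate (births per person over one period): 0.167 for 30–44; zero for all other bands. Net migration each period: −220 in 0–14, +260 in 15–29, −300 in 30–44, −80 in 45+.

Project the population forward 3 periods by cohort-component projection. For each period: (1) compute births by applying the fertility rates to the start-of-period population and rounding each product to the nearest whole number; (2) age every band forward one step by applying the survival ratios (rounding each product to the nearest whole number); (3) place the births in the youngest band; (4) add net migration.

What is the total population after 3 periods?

Let band 1 be 0–14 through band 4 = 45+.
After projecting period 1:
Births: 13800 * 0.167 = 2305
Band 2: 15100 * 0.952 = 14375
Band 3: 20800 * 0.954 = 19843
Band 4: 13800 * 0.965 + 15800 * 0.501 = 13317 + 7916 = 21233
Net migration: Band 1 − 220 → 2085; Band 2 + 260 → 14635; Band 3 − 300 → 19543; Band 4 − 80 → 21153
Population now: 0–14=2085, 15–29=14635, 30–44=19543, 45+=21153
After projecting period 2:
Births: 19543 * 0.167 = 3264
Band 2: 2085 * 0.952 = 1985
Band 3: 14635 * 0.954 = 13962
Band 4: 19543 * 0.965 + 21153 * 0.501 = 18859 + 10598 = 29457
Net migration: Band 1 − 220 → 3044; Band 2 + 260 → 2245; Band 3 − 300 → 13662; Band 4 − 80 → 29377
Population now: 0–14=3044, 15–29=2245, 30–44=13662, 45+=29377
After projecting period 3:
Births: 13662 * 0.167 = 2282
Band 2: 3044 * 0.952 = 2898
Band 3: 2245 * 0.954 = 2142
Band 4: 13662 * 0.965 + 29377 * 0.501 = 13184 + 14718 = 27902
Net migration: Band 1 − 220 → 2062; Band 2 + 260 → 3158; Band 3 − 300 → 1842; Band 4 − 80 → 27822
Population now: 0–14=2062, 15–29=3158, 30–44=1842, 45+=27822
Total after period 3: 2062 + 3158 + 1842 + 27822 = 34884

34884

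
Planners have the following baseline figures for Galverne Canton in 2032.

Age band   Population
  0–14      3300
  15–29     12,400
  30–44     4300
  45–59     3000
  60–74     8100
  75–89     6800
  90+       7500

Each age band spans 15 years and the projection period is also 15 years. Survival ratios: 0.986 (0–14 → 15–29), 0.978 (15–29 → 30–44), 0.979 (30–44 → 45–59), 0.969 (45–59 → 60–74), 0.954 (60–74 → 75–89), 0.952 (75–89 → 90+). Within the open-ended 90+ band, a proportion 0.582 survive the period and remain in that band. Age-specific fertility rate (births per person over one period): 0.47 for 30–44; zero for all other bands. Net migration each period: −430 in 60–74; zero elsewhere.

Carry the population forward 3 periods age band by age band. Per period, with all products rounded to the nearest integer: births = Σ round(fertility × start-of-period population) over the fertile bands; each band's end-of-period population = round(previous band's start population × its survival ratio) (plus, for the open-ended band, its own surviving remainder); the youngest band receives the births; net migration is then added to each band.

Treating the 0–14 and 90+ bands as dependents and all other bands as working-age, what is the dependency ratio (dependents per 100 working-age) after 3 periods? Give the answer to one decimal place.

46.3

Numbering the bands 1..7 from youngest to oldest:
— Period 1 —
Births: 4300 × 0.47 = 2021
Band 2: 3300 × 0.986 = 3254
Band 3: 12400 × 0.978 = 12127
Band 4: 4300 × 0.979 = 4210
Band 5: 3000 × 0.969 = 2907
Band 6: 8100 × 0.954 = 7727
Band 7: 6800 × 0.952 + 7500 × 0.582 = 6474 + 4365 = 10839
Net migration: Band 5 − 430 → 2477
→ [2021, 3254, 12127, 4210, 2477, 7727, 10839]
— Period 2 —
Births: 12127 × 0.47 = 5700
Band 2: 2021 × 0.986 = 1993
Band 3: 3254 × 0.978 = 3182
Band 4: 12127 × 0.979 = 11872
Band 5: 4210 × 0.969 = 4079
Band 6: 2477 × 0.954 = 2363
Band 7: 7727 × 0.952 + 10839 × 0.582 = 7356 + 6308 = 13664
Net migration: Band 5 − 430 → 3649
→ [5700, 1993, 3182, 11872, 3649, 2363, 13664]
— Period 3 —
Births: 3182 × 0.47 = 1496
Band 2: 5700 × 0.986 = 5620
Band 3: 1993 × 0.978 = 1949
Band 4: 3182 × 0.979 = 3115
Band 5: 11872 × 0.969 = 11504
Band 6: 3649 × 0.954 = 3481
Band 7: 2363 × 0.952 + 13664 × 0.582 = 2250 + 7952 = 10202
Net migration: Band 5 − 430 → 11074
→ [1496, 5620, 1949, 3115, 11074, 3481, 10202]
Dependents (band 0–14 + band 90+) = 1496 + 10202 = 11698; working-age = 25239; ratio = 11698/25239 × 100 = 46.3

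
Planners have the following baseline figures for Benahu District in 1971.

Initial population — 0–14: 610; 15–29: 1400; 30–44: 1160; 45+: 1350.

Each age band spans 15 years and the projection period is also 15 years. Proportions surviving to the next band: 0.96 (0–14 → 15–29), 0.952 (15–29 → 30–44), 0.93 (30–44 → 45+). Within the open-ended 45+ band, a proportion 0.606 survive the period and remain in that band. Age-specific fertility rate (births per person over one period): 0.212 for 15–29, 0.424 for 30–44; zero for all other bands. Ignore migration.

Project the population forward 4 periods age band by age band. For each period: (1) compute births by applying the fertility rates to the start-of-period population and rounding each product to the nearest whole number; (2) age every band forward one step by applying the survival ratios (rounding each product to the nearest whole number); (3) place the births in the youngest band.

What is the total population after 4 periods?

(Groups numbered youngest = 1 to oldest = 4.)
— Period 1 —
Births: 1400 × 0.212 = 297, 1160 × 0.424 = 492 → total 789
Group 2: 610 × 0.96 = 586
Group 3: 1400 × 0.952 = 1333
Group 4: 1160 × 0.93 + 1350 × 0.606 = 1079 + 818 = 1897
End of period: [789, 586, 1333, 1897]
— Period 2 —
Births: 586 × 0.212 = 124, 1333 × 0.424 = 565 → total 689
Group 2: 789 × 0.96 = 757
Group 3: 586 × 0.952 = 558
Group 4: 1333 × 0.93 + 1897 × 0.606 = 1240 + 1150 = 2390
End of period: [689, 757, 558, 2390]
— Period 3 —
Births: 757 × 0.212 = 160, 558 × 0.424 = 237 → total 397
Group 2: 689 × 0.96 = 661
Group 3: 757 × 0.952 = 721
Group 4: 558 × 0.93 + 2390 × 0.606 = 519 + 1448 = 1967
End of period: [397, 661, 721, 1967]
— Period 4 —
Births: 661 × 0.212 = 140, 721 × 0.424 = 306 → total 446
Group 2: 397 × 0.96 = 381
Group 3: 661 × 0.952 = 629
Group 4: 721 × 0.93 + 1967 × 0.606 = 671 + 1192 = 1863
End of period: [446, 381, 629, 1863]
Total after period 4: 446 + 381 + 629 + 1863 = 3319

3319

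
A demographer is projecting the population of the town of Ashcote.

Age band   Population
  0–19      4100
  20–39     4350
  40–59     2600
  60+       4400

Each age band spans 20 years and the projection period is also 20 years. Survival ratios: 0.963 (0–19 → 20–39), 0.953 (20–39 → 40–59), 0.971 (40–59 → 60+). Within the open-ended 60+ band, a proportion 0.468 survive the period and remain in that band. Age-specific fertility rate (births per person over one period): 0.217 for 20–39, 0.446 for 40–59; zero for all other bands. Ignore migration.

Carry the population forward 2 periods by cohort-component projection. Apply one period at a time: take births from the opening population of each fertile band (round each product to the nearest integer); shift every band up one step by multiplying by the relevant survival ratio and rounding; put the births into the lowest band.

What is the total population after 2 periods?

(Groups numbered youngest = 1 to oldest = 4.)
Period 1:
Births: 4350 × 0.217 = 944, 2600 × 0.446 = 1160 → total 2104
Group 2: 4100 × 0.963 = 3948
Group 3: 4350 × 0.953 = 4146
Group 4: 2600 × 0.971 + 4400 × 0.468 = 2525 + 2059 = 4584
Giving 2104 / 3948 / 4146 / 4584.
Period 2:
Births: 3948 × 0.217 = 857, 4146 × 0.446 = 1849 → total 2706
Group 2: 2104 × 0.963 = 2026
Group 3: 3948 × 0.953 = 3762
Group 4: 4146 × 0.971 + 4584 × 0.468 = 4026 + 2145 = 6171
Giving 2706 / 2026 / 3762 / 6171.
Total after period 2: 2706 + 2026 + 3762 + 6171 = 14665

14665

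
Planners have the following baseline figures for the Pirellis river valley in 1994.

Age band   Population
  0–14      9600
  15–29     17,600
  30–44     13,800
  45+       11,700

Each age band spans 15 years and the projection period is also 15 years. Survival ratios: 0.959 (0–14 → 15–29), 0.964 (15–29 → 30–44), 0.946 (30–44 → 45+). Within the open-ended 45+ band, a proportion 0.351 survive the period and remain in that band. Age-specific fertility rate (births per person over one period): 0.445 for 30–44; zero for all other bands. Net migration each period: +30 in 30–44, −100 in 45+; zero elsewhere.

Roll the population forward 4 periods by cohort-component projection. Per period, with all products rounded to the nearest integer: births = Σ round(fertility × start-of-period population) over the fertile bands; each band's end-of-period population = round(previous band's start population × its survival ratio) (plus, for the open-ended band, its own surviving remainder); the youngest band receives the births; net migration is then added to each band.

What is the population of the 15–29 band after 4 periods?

[period 1]
Births: 13800 * 0.445 = 6141
15–29: 9600 * 0.959 = 9206
30–44: 17600 * 0.964 = 16966
45+: 13800 * 0.946 + 11700 * 0.351 = 13055 + 4107 = 17162
Net migration: 30–44 + 30 → 16996; 45+ − 100 → 17062
Giving 6141 / 9206 / 16996 / 17062.
[period 2]
Births: 16996 * 0.445 = 7563
15–29: 6141 * 0.959 = 5889
30–44: 9206 * 0.964 = 8875
45+: 16996 * 0.946 + 17062 * 0.351 = 16078 + 5989 = 22067
Net migration: 30–44 + 30 → 8905; 45+ − 100 → 21967
Giving 7563 / 5889 / 8905 / 21967.
[period 3]
Births: 8905 * 0.445 = 3963
15–29: 7563 * 0.959 = 7253
30–44: 5889 * 0.964 = 5677
45+: 8905 * 0.946 + 21967 * 0.351 = 8424 + 7710 = 16134
Net migration: 30–44 + 30 → 5707; 45+ − 100 → 16034
Giving 3963 / 7253 / 5707 / 16034.
[period 4]
Births: 5707 * 0.445 = 2540
15–29: 3963 * 0.959 = 3801
30–44: 7253 * 0.964 = 6992
45+: 5707 * 0.946 + 16034 * 0.351 = 5399 + 5628 = 11027
Net migration: 30–44 + 30 → 7022; 45+ − 100 → 10927
Giving 2540 / 3801 / 7022 / 10927.

3801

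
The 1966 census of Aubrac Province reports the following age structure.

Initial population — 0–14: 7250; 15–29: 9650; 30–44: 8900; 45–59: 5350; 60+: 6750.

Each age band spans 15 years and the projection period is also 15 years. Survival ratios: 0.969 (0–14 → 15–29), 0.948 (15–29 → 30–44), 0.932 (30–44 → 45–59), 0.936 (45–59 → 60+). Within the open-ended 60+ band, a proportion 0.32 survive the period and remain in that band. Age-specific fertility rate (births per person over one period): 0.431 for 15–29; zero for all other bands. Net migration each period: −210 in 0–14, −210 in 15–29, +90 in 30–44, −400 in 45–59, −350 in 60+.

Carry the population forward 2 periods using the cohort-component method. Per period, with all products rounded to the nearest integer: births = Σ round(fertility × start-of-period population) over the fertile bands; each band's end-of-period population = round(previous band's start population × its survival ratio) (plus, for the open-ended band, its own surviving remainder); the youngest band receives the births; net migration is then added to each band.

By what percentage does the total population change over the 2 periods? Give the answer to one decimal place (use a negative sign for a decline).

-20.0

Call the groups 1 to 5, youngest first.
[period 1]
Births: 9650 × 0.431 = 4159
Group 2: 7250 × 0.969 = 7025
Group 3: 9650 × 0.948 = 9148
Group 4: 8900 × 0.932 = 8295
Group 5: 5350 × 0.936 + 6750 × 0.32 = 5008 + 2160 = 7168
Net migration: Group 1 − 210 → 3949; Group 2 − 210 → 6815; Group 3 + 90 → 9238; Group 4 − 400 → 7895; Group 5 − 350 → 6818
Population now: 0–14=3949, 15–29=6815, 30–44=9238, 45–59=7895, 60+=6818
[period 2]
Births: 6815 × 0.431 = 2937
Group 2: 3949 × 0.969 = 3827
Group 3: 6815 × 0.948 = 6461
Group 4: 9238 × 0.932 = 8610
Group 5: 7895 × 0.936 + 6818 × 0.32 = 7390 + 2182 = 9572
Net migration: Group 1 − 210 → 2727; Group 2 − 210 → 3617; Group 3 + 90 → 6551; Group 4 − 400 → 8210; Group 5 − 350 → 9222
Population now: 0–14=2727, 15–29=3617, 30–44=6551, 45–59=8210, 60+=9222
Total: 37900 → 30327; change = -7573; percentage change = -20.0%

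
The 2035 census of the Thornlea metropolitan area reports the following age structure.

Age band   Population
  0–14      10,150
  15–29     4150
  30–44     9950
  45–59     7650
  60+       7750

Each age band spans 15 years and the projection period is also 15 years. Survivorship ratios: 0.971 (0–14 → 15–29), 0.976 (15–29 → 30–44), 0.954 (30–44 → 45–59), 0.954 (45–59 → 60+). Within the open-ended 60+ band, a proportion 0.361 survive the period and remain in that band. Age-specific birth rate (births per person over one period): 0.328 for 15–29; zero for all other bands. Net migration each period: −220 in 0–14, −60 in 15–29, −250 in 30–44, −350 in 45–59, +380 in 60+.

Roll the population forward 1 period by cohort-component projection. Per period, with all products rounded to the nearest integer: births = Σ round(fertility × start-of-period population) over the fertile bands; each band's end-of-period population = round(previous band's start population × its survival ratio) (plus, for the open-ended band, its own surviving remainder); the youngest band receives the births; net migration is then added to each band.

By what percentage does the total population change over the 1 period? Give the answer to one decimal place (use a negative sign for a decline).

-13.4

Call the groups 1 to 5, youngest first.
Period 1.
Births: 4150 × 0.328 = 1361
Group 2: 10150 × 0.971 = 9856
Group 3: 4150 × 0.976 = 4050
Group 4: 9950 × 0.954 = 9492
Group 5: 7650 × 0.954 + 7750 × 0.361 = 7298 + 2798 = 10096
Net migration: Group 1 − 220 → 1141; Group 2 − 60 → 9796; Group 3 − 250 → 3800; Group 4 − 350 → 9142; Group 5 + 380 → 10476
End of period: [1141, 9796, 3800, 9142, 10476]
Total: 39650 → 34355; change = -5295; percentage change = -13.4%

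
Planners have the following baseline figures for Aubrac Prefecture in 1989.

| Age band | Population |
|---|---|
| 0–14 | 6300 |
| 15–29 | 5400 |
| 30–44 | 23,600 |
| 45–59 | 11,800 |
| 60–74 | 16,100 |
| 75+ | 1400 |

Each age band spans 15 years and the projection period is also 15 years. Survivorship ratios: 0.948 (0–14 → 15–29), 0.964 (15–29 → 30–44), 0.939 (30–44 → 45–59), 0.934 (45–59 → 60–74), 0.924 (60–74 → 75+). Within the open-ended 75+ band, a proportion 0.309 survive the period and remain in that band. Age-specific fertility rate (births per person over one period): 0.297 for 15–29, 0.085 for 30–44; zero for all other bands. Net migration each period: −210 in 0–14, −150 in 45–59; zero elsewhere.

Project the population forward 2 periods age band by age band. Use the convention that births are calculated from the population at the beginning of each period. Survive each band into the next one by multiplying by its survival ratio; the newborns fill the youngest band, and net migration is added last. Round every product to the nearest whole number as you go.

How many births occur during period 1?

[period 1]
Births: 5400 × 0.297 = 1604, 23600 × 0.085 = 2006 ⇒ total 3610
15–29: 6300 × 0.948 = 5972
30–44: 5400 × 0.964 = 5206
45–59: 23600 × 0.939 = 22160
60–74: 11800 × 0.934 = 11021
75+: 16100 × 0.924 + 1400 × 0.309 = 14876 + 433 = 15309
Net migration: 0–14 − 210 → 3400; 45–59 − 150 → 22010
Population now: 0–14=3400, 15–29=5972, 30–44=5206, 45–59=22010, 60–74=11021, 75+=15309

3610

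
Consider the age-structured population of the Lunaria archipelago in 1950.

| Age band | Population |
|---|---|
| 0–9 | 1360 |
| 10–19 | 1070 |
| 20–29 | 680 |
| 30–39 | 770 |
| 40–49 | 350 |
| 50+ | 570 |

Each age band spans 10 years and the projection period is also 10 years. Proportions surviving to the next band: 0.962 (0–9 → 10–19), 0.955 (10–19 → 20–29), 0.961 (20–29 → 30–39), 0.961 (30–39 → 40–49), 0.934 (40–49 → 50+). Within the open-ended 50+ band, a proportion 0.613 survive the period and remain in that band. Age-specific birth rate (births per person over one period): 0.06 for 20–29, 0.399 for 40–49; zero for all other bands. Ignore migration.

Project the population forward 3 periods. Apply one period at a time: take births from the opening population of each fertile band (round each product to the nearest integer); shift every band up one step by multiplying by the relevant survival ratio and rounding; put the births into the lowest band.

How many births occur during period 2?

356

Let band 1 be 0–9 through band 6 = 50+.
— Period 1 —
Births: 680 * 0.06 = 41, 350 * 0.399 = 140 → 181
Band 2: 1360 * 0.962 = 1308
Band 3: 1070 * 0.955 = 1022
Band 4: 680 * 0.961 = 653
Band 5: 770 * 0.961 = 740
Band 6: 350 * 0.934 + 570 * 0.613 = 327 + 349 = 676
Population now: 0–9=181, 10–19=1308, 20–29=1022, 30–39=653, 40–49=740, 50+=676
— Period 2 —
Births: 1022 * 0.06 = 61, 740 * 0.399 = 295 → 356
Band 2: 181 * 0.962 = 174
Band 3: 1308 * 0.955 = 1249
Band 4: 1022 * 0.961 = 982
Band 5: 653 * 0.961 = 628
Band 6: 740 * 0.934 + 676 * 0.613 = 691 + 414 = 1105
Population now: 0–9=356, 10–19=174, 20–29=1249, 30–39=982, 40–49=628, 50+=1105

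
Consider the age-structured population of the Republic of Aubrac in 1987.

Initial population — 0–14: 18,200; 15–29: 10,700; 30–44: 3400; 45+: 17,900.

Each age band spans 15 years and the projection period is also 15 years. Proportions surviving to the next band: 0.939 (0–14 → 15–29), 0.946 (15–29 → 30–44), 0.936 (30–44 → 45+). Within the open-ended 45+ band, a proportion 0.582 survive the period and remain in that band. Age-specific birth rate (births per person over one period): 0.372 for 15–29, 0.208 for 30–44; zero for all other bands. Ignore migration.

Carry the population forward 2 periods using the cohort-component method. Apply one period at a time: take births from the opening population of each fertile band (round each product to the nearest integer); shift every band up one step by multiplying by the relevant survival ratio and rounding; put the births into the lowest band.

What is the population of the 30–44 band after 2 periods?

Let band 1 be 0–14 through band 4 = 45+.
Period 1:
Births: 10700 * 0.372 = 3980 ; 3400 * 0.208 = 707 — total 4687
Band 2: 18200 * 0.939 = 17090
Band 3: 10700 * 0.946 = 10122
Band 4: 3400 * 0.936 + 17900 * 0.582 = 3182 + 10418 = 13600
End of period: [4687, 17090, 10122, 13600]
Period 2:
Births: 17090 * 0.372 = 6357 ; 10122 * 0.208 = 2105 — total 8462
Band 2: 4687 * 0.939 = 4401
Band 3: 17090 * 0.946 = 16167
Band 4: 10122 * 0.936 + 13600 * 0.582 = 9474 + 7915 = 17389
End of period: [8462, 4401, 16167, 17389]

16167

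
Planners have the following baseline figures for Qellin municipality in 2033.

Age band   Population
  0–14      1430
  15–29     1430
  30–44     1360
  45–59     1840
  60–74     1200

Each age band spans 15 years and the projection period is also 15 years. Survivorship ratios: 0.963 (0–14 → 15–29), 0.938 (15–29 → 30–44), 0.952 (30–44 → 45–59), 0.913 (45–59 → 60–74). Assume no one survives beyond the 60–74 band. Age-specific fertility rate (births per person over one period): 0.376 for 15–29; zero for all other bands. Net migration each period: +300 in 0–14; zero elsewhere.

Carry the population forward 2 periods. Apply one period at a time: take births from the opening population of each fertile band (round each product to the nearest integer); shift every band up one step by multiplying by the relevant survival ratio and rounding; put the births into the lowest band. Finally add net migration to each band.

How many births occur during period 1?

— Period 1 —
Births: 1430 × 0.376 = 538
15–29: 1430 × 0.963 = 1377
30–44: 1430 × 0.938 = 1341
45–59: 1360 × 0.952 = 1295
60–74: 1840 × 0.913 = 1680
Net migration: 0–14 + 300 → 838
Giving 838 / 1377 / 1341 / 1295 / 1680.

538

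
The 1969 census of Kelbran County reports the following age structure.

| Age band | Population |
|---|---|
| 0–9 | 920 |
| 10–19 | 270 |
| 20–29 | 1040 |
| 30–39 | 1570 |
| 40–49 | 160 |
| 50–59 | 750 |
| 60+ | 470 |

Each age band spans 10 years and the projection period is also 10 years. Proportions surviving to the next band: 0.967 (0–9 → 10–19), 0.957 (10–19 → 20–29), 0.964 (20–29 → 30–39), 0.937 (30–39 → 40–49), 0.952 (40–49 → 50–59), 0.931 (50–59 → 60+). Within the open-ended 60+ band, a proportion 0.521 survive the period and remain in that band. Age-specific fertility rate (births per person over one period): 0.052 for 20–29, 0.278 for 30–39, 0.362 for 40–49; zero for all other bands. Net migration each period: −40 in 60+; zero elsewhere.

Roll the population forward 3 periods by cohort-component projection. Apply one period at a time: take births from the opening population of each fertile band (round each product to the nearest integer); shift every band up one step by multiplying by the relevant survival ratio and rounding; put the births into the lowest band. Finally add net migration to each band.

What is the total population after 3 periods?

Call the bands 1 to 7, youngest first.
— Period 1 —
Births: 1040 × 0.052 = 54 ; 1570 × 0.278 = 436 ; 160 × 0.362 = 58 ⇒ total 548
Band 2: 920 × 0.967 = 890
Band 3: 270 × 0.957 = 258
Band 4: 1040 × 0.964 = 1003
Band 5: 1570 × 0.937 = 1471
Band 6: 160 × 0.952 = 152
Band 7: 750 × 0.931 + 470 × 0.521 = 698 + 245 = 943
Net migration: Band 7 − 40 → 903
End of period: [548, 890, 258, 1003, 1471, 152, 903]
— Period 2 —
Births: 258 × 0.052 = 13 ; 1003 × 0.278 = 279 ; 1471 × 0.362 = 533 ⇒ total 825
Band 2: 548 × 0.967 = 530
Band 3: 890 × 0.957 = 852
Band 4: 258 × 0.964 = 249
Band 5: 1003 × 0.937 = 940
Band 6: 1471 × 0.952 = 1400
Band 7: 152 × 0.931 + 903 × 0.521 = 142 + 470 = 612
Net migration: Band 7 − 40 → 572
End of period: [825, 530, 852, 249, 940, 1400, 572]
— Period 3 —
Births: 852 × 0.052 = 44 ; 249 × 0.278 = 69 ; 940 × 0.362 = 340 ⇒ total 453
Band 2: 825 × 0.967 = 798
Band 3: 530 × 0.957 = 507
Band 4: 852 × 0.964 = 821
Band 5: 249 × 0.937 = 233
Band 6: 940 × 0.952 = 895
Band 7: 1400 × 0.931 + 572 × 0.521 = 1303 + 298 = 1601
Net migration: Band 7 − 40 → 1561
End of period: [453, 798, 507, 821, 233, 895, 1561]
Total after period 3: 453 + 798 + 507 + 821 + 233 + 895 + 1561 = 5268

5268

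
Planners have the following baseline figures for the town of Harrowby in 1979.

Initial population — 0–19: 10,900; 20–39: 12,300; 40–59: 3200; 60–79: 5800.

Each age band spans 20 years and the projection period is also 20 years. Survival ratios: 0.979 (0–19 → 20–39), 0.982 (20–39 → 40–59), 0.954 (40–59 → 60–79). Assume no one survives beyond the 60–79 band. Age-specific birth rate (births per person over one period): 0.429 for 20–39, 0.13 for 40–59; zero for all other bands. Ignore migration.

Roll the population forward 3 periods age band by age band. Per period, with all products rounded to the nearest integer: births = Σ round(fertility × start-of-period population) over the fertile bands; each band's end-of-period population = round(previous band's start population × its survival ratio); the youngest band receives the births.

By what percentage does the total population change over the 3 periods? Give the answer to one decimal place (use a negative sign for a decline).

-21.6

Numbering the bands 1..4 from youngest to oldest:
Period 1.
Births: 12300 × 0.429 = 5277, 3200 × 0.13 = 416 ⇒ total 5693
Band 2: 10900 × 0.979 = 10671
Band 3: 12300 × 0.982 = 12079
Band 4: 3200 × 0.954 = 3053
Giving 5693 / 10671 / 12079 / 3053.
Period 2.
Births: 10671 × 0.429 = 4578, 12079 × 0.13 = 1570 ⇒ total 6148
Band 2: 5693 × 0.979 = 5573
Band 3: 10671 × 0.982 = 10479
Band 4: 12079 × 0.954 = 11523
Giving 6148 / 5573 / 10479 / 11523.
Period 3.
Births: 5573 × 0.429 = 2391, 10479 × 0.13 = 1362 ⇒ total 3753
Band 2: 6148 × 0.979 = 6019
Band 3: 5573 × 0.982 = 5473
Band 4: 10479 × 0.954 = 9997
Giving 3753 / 6019 / 5473 / 9997.
Total: 32200 → 25242; change = -6958; percentage change = -21.6%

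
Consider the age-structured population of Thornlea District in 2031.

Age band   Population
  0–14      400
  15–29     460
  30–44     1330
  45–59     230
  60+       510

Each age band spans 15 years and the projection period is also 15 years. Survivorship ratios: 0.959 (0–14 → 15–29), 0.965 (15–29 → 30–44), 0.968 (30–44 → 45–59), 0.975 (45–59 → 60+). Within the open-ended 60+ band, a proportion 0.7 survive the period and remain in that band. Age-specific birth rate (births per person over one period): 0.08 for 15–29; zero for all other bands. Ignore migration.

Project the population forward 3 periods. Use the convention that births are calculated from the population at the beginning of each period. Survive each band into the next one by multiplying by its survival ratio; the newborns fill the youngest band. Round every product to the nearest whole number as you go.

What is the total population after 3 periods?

2008

Let band 1 be 0–14 through band 5 = 60+.
Period 1.
Births: 460 × 0.08 = 37
Band 2: 400 × 0.959 = 384
Band 3: 460 × 0.965 = 444
Band 4: 1330 × 0.968 = 1287
Band 5: 230 × 0.975 + 510 × 0.7 = 224 + 357 = 581
→ [37, 384, 444, 1287, 581]
Period 2.
Births: 384 × 0.08 = 31
Band 2: 37 × 0.959 = 35
Band 3: 384 × 0.965 = 371
Band 4: 444 × 0.968 = 430
Band 5: 1287 × 0.975 + 581 × 0.7 = 1255 + 407 = 1662
→ [31, 35, 371, 430, 1662]
Period 3.
Births: 35 × 0.08 = 3
Band 2: 31 × 0.959 = 30
Band 3: 35 × 0.965 = 34
Band 4: 371 × 0.968 = 359
Band 5: 430 × 0.975 + 1662 × 0.7 = 419 + 1163 = 1582
→ [3, 30, 34, 359, 1582]
Total after period 3: 3 + 30 + 34 + 359 + 1582 = 2008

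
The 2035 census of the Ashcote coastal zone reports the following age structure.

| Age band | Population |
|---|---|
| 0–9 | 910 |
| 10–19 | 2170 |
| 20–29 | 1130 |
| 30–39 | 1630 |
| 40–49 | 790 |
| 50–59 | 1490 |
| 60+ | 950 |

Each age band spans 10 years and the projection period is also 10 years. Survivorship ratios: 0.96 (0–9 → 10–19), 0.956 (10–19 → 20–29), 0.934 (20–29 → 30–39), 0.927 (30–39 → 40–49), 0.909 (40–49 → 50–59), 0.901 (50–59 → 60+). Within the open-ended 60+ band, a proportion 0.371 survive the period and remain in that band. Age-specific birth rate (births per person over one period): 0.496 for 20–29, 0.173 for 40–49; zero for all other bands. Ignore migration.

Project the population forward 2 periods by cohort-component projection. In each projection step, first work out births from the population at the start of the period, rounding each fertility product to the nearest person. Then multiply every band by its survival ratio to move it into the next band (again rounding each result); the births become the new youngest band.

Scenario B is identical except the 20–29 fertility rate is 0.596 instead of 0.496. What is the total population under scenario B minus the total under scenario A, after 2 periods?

317

— Period 1 —
Births: 1130 × 0.496 = 560, 790 × 0.173 = 137 → 697
10–19: 910 × 0.96 = 874
20–29: 2170 × 0.956 = 2075
30–39: 1130 × 0.934 = 1055
40–49: 1630 × 0.927 = 1511
50–59: 790 × 0.909 = 718
60+: 1490 × 0.901 + 950 × 0.371 = 1342 + 352 = 1694
→ [697, 874, 2075, 1055, 1511, 718, 1694]
— Period 2 —
Births: 2075 × 0.496 = 1029, 1511 × 0.173 = 261 → 1290
10–19: 697 × 0.96 = 669
20–29: 874 × 0.956 = 836
30–39: 2075 × 0.934 = 1938
40–49: 1055 × 0.927 = 978
50–59: 1511 × 0.909 = 1373
60+: 718 × 0.901 + 1694 × 0.371 = 647 + 628 = 1275
→ [1290, 669, 836, 1938, 978, 1373, 1275]
Scenario A total after 2 periods: 8359
Scenario B projection —
— Period 1 —
Births: 1130 × 0.596 = 673, 790 × 0.173 = 137 → 810
10–19: 910 × 0.96 = 874
20–29: 2170 × 0.956 = 2075
30–39: 1130 × 0.934 = 1055
40–49: 1630 × 0.927 = 1511
50–59: 790 × 0.909 = 718
60+: 1490 × 0.901 + 950 × 0.371 = 1342 + 352 = 1694
→ [810, 874, 2075, 1055, 1511, 718, 1694]
— Period 2 —
Births: 2075 × 0.596 = 1237, 1511 × 0.173 = 261 → 1498
10–19: 810 × 0.96 = 778
20–29: 874 × 0.956 = 836
30–39: 2075 × 0.934 = 1938
40–49: 1055 × 0.927 = 978
50–59: 1511 × 0.909 = 1373
60+: 718 × 0.901 + 1694 × 0.371 = 647 + 628 = 1275
→ [1498, 778, 836, 1938, 978, 1373, 1275]
Scenario B total after 2 periods: 8676
Difference B − A = 8676 − 8359 = 317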